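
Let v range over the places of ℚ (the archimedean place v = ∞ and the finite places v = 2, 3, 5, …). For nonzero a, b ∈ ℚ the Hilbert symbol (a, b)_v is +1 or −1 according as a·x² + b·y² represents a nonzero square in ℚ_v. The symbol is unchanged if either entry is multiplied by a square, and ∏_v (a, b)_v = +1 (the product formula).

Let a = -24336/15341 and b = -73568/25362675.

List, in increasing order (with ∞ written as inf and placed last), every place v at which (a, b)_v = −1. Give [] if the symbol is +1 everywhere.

[23, inf]

(a, b) ≡ (-29, -25346) mod (ℚ^×)²; places V = {2, 3, 5, 11, 13, 19, 23, 29, ∞}.
(a,b)_11: α=0, u≡1; β=2, v≡1 (mod 11); (1|11)=+1, (1|11)=+1; sign (−1)^0·+1^2·+1^0 = +1.
(a,b)_29: α=-1, u≡20; β=-1, v≡20 (mod 29); (20|29)=+1, (20|29)=+1; sign (−1)^0·+1^-1·+1^-1 = +1.
(a,b)_23: α=-2, u≡15; β=-1, v≡6 (mod 23); (15|23)=-1, (6|23)=+1; sign (−1)^0·-1^-1·+1^-2 = -1.
(a,b)_3: α=2, u≡1; β=-2, v≡1 (mod 3); (1|3)=+1, (1|3)=+1; sign (−1)^0·+1^-2·+1^2 = +1.
(a,b)_5: α=0, u≡4; β=-2, v≡1 (mod 5); (4|5)=+1, (1|5)=+1; sign (−1)^0·+1^-2·+1^0 = +1.
(a,b)_13: α=2, u≡12; β=-2, v≡4 (mod 13); (12|13)=+1, (4|13)=+1; sign (−1)^0·+1^-2·+1^2 = +1.
(a,b)_∞: sgn(-29)=−, sgn(-25346)=−, so -1.
(a,b)_2: α=4, β=5; u≡3, v≡7 (mod 8); ε(u)ε(v)=1·1, αω(v)=4·0, βω(u)=5·1; sum ≡ 0  ⇒  +1.
(a,b)_19: α=0, u≡17; β=1, v≡13 (mod 19); (17|19)=+1, (13|19)=-1; sign (−1)^0·+1^1·-1^0 = +1.
Ram(-29, -25346) = {23, ∞}; no ℚ_23-point on the conic.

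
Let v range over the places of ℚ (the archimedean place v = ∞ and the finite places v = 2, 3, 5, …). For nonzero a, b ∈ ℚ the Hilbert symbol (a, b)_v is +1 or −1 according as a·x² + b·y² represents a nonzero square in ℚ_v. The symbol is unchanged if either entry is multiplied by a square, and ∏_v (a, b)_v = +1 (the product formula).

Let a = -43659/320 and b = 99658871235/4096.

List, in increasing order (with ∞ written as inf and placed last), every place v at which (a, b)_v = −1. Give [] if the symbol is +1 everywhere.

[5, 11]

(a, b) ≡ (-55, 35) mod (ℚ^×)²; places V = {2, 3, 5, 7, 11, ∞}.
(a,b)_2: α=-6, β=-12; u≡1, v≡3 (mod 8); ε(u)ε(v)=0·1, αω(v)=-6·1, βω(u)=-12·0; sum ≡ 0  ⇒  +1.
(a,b)_11: α=1, u≡2; β=4, v≡6 (mod 11); (2|11)=-1, (6|11)=-1; sign (−1)^0·-1^4·-1^1 = -1.
(a,b)_7: α=2, u≡1; β=5, v≡3 (mod 7); (1|7)=+1, (3|7)=-1; sign (−1)^0·+1^5·-1^2 = +1.
(a,b)_3: α=4, u≡2; β=4, v≡2 (mod 3); (2|3)=-1, (2|3)=-1; sign (−1)^0·-1^4·-1^4 = +1.
(a,b)_∞: sgn(-55)=−, sgn(35)=+, so +1.
(a,b)_5: α=-1, u≡4; β=1, v≡2 (mod 5); (4|5)=+1, (2|5)=-1; sign (−1)^0·+1^1·-1^-1 = -1.
Ram(-55, 35) = {5, 11}; no ℚ_5-point on the conic.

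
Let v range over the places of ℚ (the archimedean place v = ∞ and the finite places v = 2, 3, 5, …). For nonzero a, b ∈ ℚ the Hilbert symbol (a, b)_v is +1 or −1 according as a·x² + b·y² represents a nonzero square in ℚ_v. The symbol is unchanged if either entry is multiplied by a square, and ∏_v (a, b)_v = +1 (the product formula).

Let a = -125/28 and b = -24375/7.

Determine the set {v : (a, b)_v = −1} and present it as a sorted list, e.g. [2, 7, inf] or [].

Mod squares: a ≡ -35, b ≡ -273. Check v ∈ {∞, 2, 3, 5, 7, 13}.
v=7: a=7^-1·(≡2), b=7^-1·(≡6) mod 7; (2|7)=+1, (6|7)=-1; (−1)^{-1·-1·3}·(+1)^-1·(-1)^-1 = +1.
v=5: a=5^3·(≡3), b=5^4·(≡3) mod 5; (3|5)=-1, (3|5)=-1; (−1)^{3·4·2}·(-1)^4·(-1)^3 = -1.
v=3: a=3^0·(≡1), b=3^1·(≡2) mod 3; (1|3)=+1, (2|3)=-1; (−1)^{0·1·1}·(+1)^1·(-1)^0 = +1.
v=2: v_2(a)=-2, v_2(b)=0; units ≡ 5, 7 (mod 8); ε·ε+αω+βω = 0·1+-2·0+0·1 ≡ 0  ⇒  (a,b)_2 = +1.
v=∞: -35 < 0 and -273 < 0  ⇒  (a,b)_∞ = -1.
v=13: a=13^0·(≡9), b=13^1·(≡7) mod 13; (9|13)=+1, (7|13)=-1; (−1)^{0·1·6}·(+1)^1·(-1)^0 = +1.
|Ram(-35, -273)| = 2, even; anisotropic at {5, ∞}.

[5, inf]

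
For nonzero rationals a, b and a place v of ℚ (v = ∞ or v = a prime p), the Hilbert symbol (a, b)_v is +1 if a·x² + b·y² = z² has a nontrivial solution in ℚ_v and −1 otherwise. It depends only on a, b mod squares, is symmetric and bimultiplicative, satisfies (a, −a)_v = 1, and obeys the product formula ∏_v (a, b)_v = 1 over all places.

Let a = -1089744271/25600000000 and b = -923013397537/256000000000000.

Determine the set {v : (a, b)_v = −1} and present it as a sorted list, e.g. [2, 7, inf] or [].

[31, inf]

(a, b) ≡ (-31, -217) mod (ℚ^×)²; places V = {2, 5, 7, 11, 31, ∞}.
(a,b)_2: α=-16, β=-20; u≡1, v≡7 (mod 8); ε(u)ε(v)=0·1, αω(v)=-16·0, βω(u)=-20·0; sum ≡ 0  ⇒  +1.
(a,b)_11: α=4, u≡2; β=6, v≡3 (mod 11); (2|11)=-1, (3|11)=+1; sign (−1)^0·-1^6·+1^4 = +1.
(a,b)_31: α=1, u≡26; β=1, v≡11 (mod 31); (26|31)=-1, (11|31)=-1; sign (−1)^1·-1^1·-1^1 = -1.
(a,b)_∞: sgn(-31)=−, sgn(-217)=−, so -1.
(a,b)_7: α=4, u≡2; β=5, v≡1 (mod 7); (2|7)=+1, (1|7)=+1; sign (−1)^0·+1^5·+1^4 = +1.
(a,b)_5: α=-8, u≡4; β=-12, v≡3 (mod 5); (4|5)=+1, (3|5)=-1; sign (−1)^0·+1^-12·-1^-8 = +1.
Ram(-31, -217) = {31, ∞}; no ℚ_31-point on the conic.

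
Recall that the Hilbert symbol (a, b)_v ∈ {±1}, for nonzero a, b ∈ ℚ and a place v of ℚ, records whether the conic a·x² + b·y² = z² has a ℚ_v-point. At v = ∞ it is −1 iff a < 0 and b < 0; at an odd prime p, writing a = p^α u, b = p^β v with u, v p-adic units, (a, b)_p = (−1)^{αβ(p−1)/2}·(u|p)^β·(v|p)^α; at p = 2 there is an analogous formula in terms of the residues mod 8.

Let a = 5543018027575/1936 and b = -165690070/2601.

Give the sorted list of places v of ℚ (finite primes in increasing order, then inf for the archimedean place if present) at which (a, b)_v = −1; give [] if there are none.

(a, b) ≡ (7, -2470) mod (ℚ^×)²; places V = {2, 3, 5, 7, 11, 13, 17, 19, 29, 37, ∞}.
(a,b)_∞: sgn(7)=+, sgn(-2470)=−, so +1.
(a,b)_7: α=1, u≡4; β=2, v≡1 (mod 7); (4|7)=+1, (1|7)=+1; sign (−1)^0·+1^2·+1^1 = +1.
(a,b)_17: α=2, u≡3; β=-2, v≡10 (mod 17); (3|17)=-1, (10|17)=-1; sign (−1)^0·-1^-2·-1^2 = +1.
(a,b)_2: α=-4, β=1; u≡7, v≡5 (mod 8); ε(u)ε(v)=1·0, αω(v)=-4·1, βω(u)=1·0; sum ≡ 0  ⇒  +1.
(a,b)_19: α=4, u≡17; β=1, v≡12 (mod 19); (17|19)=+1, (12|19)=-1; sign (−1)^0·+1^1·-1^4 = +1.
(a,b)_13: α=0, u≡11; β=1, v≡5 (mod 13); (11|13)=-1, (5|13)=-1; sign (−1)^0·-1^1·-1^0 = -1.
(a,b)_37: α=0, u≡11; β=2, v≡30 (mod 37); (11|37)=+1, (30|37)=+1; sign (−1)^0·+1^2·+1^0 = +1.
(a,b)_3: α=0, u≡1; β=-2, v≡2 (mod 3); (1|3)=+1, (2|3)=-1; sign (−1)^0·+1^-2·-1^0 = +1.
(a,b)_5: α=2, u≡3; β=1, v≡1 (mod 5); (3|5)=-1, (1|5)=+1; sign (−1)^0·-1^1·+1^2 = -1.
(a,b)_11: α=-2, u≡10; β=0, v≡3 (mod 11); (10|11)=-1, (3|11)=+1; sign (−1)^0·-1^0·+1^-2 = +1.
(a,b)_29: α=2, u≡20; β=0, v≡28 (mod 29); (20|29)=+1, (28|29)=+1; sign (−1)^0·+1^0·+1^2 = +1.
(7, -2470 / ℚ) ramifies at {5, 13}: a division algebra.

[5, 13]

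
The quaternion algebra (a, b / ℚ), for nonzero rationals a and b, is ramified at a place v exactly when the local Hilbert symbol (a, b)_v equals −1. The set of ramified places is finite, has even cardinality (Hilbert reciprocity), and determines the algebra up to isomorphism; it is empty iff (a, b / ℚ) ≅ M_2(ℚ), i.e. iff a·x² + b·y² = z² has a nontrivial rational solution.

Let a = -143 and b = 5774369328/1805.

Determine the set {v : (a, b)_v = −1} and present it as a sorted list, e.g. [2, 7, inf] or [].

[5, 11, 13, 17]

Mod squares: a ≡ -143, b ≡ 7735. Check v ∈ {∞, 2, 3, 5, 7, 11, 13, 17, 19, 23}.
v=13: a=13^1·(≡2), b=13^1·(≡1) mod 13; (2|13)=-1, (1|13)=+1; (−1)^{1·1·6}·(-1)^1·(+1)^1 = -1.
v=7: a=7^0·(≡4), b=7^3·(≡6) mod 7; (4|7)=+1, (6|7)=-1; (−1)^{0·3·3}·(+1)^3·(-1)^0 = +1.
v=11: a=11^1·(≡9), b=11^0·(≡2) mod 11; (9|11)=+1, (2|11)=-1; (−1)^{1·0·5}·(+1)^0·(-1)^1 = -1.
v=17: a=17^0·(≡10), b=17^1·(≡4) mod 17; (10|17)=-1, (4|17)=+1; (−1)^{0·1·8}·(-1)^1·(+1)^0 = -1.
v=19: a=19^0·(≡9), b=19^-2·(≡12) mod 19; (9|19)=+1, (12|19)=-1; (−1)^{0·-2·9}·(+1)^-2·(-1)^0 = +1.
v=23: a=23^0·(≡18), b=23^2·(≡14) mod 23; (18|23)=+1, (14|23)=-1; (−1)^{0·2·11}·(+1)^2·(-1)^0 = +1.
v=2: v_2(a)=0, v_2(b)=4; units ≡ 1, 7 (mod 8); ε·ε+αω+βω = 0·1+0·0+4·0 ≡ 0  ⇒  (a,b)_2 = +1.
v=∞: -143 < 0 and 7735 > 0  ⇒  (a,b)_∞ = +1.
v=5: a=5^0·(≡2), b=5^-1·(≡3) mod 5; (2|5)=-1, (3|5)=-1; (−1)^{0·-1·2}·(-1)^-1·(-1)^0 = -1.
v=3: a=3^0·(≡1), b=3^2·(≡1) mod 3; (1|3)=+1, (1|3)=+1; (−1)^{0·2·1}·(+1)^2·(+1)^0 = +1.
|Ram(-143, 7735)| = 4, even; anisotropic at {5, 11, 13, 17}.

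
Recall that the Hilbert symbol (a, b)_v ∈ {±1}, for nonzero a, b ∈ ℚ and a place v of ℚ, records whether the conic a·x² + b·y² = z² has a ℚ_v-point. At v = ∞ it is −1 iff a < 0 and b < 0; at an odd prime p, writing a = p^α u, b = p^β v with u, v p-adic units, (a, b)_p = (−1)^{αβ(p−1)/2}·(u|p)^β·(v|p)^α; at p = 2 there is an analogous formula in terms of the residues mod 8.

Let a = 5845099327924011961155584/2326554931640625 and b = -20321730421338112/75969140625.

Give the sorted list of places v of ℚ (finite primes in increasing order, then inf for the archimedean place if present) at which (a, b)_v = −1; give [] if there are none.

[29, 43]

(a, b) ≡ (26129, -43) mod (ℚ^×)²; places V = {2, 3, 5, 7, 13, 17, 29, 43, 53, ∞}.
(a,b)_7: α=-6, u≡6; β=-4, v≡5 (mod 7); (6|7)=-1, (5|7)=-1; sign (−1)^0·-1^-4·-1^-6 = +1.
(a,b)_2: α=20, β=12; u≡1, v≡5 (mod 8); ε(u)ε(v)=0·0, αω(v)=20·1, βω(u)=12·0; sum ≡ 0  ⇒  +1.
(a,b)_3: α=-4, u≡2; β=-4, v≡2 (mod 3); (2|3)=-1, (2|3)=-1; sign (−1)^0·-1^-4·-1^-4 = +1.
(a,b)_∞: sgn(26129)=+, sgn(-43)=−, so +1.
(a,b)_29: α=3, u≡19; β=2, v≡2 (mod 29); (19|29)=-1, (2|29)=-1; sign (−1)^0·-1^2·-1^3 = -1.
(a,b)_5: α=-12, u≡1; β=-8, v≡3 (mod 5); (1|5)=+1, (3|5)=-1; sign (−1)^0·+1^-8·-1^-12 = +1.
(a,b)_43: α=2, u≡42; β=1, v≡39 (mod 43); (42|43)=-1, (39|43)=-1; sign (−1)^0·-1^1·-1^2 = -1.
(a,b)_13: α=2, u≡9; β=2, v≡9 (mod 13); (9|13)=+1, (9|13)=+1; sign (−1)^0·+1^2·+1^2 = +1.
(a,b)_17: α=3, u≡10; β=2, v≡16 (mod 17); (10|17)=-1, (16|17)=+1; sign (−1)^0·-1^2·+1^3 = +1.
(a,b)_53: α=3, u≡42; β=2, v≡42 (mod 53); (42|53)=+1, (42|53)=+1; sign (−1)^0·+1^2·+1^3 = +1.
Ram(26129, -43) = {29, 43}; no ℚ_29-point on the conic.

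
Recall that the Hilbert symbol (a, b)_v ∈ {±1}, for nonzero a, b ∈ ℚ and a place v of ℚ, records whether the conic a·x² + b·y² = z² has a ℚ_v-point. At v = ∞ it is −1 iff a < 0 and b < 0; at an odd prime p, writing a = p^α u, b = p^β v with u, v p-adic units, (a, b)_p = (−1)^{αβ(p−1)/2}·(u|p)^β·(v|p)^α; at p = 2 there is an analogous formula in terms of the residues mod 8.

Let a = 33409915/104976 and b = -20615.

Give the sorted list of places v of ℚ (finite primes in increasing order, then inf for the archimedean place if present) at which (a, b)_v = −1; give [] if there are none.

[7, 31]

(a, b) ≡ (115, -20615) mod (ℚ^×)²; places V = {2, 3, 5, 7, 11, 19, 23, 31, ∞}.
(a,b)_5: α=1, u≡3; β=1, v≡2 (mod 5); (3|5)=-1, (2|5)=-1; sign (−1)^0·-1^1·-1^1 = +1.
(a,b)_∞: sgn(115)=+, sgn(-20615)=−, so +1.
(a,b)_31: α=0, u≡13; β=1, v≡17 (mod 31); (13|31)=-1, (17|31)=-1; sign (−1)^0·-1^1·-1^0 = -1.
(a,b)_2: α=-4, β=0; u≡3, v≡1 (mod 8); ε(u)ε(v)=1·0, αω(v)=-4·0, βω(u)=0·1; sum ≡ 0  ⇒  +1.
(a,b)_19: α=0, u≡11; β=1, v≡17 (mod 19); (11|19)=+1, (17|19)=+1; sign (−1)^0·+1^1·+1^0 = +1.
(a,b)_3: α=-8, u≡1; β=0, v≡1 (mod 3); (1|3)=+1, (1|3)=+1; sign (−1)^0·+1^0·+1^-8 = +1.
(a,b)_11: α=2, u≡5; β=0, v≡10 (mod 11); (5|11)=+1, (10|11)=-1; sign (−1)^0·+1^0·-1^2 = +1.
(a,b)_23: α=1, u≡10; β=0, v≡16 (mod 23); (10|23)=-1, (16|23)=+1; sign (−1)^0·-1^0·+1^1 = +1.
(a,b)_7: α=4, u≡5; β=1, v≡2 (mod 7); (5|7)=-1, (2|7)=+1; sign (−1)^0·-1^1·+1^4 = -1.
Ram(115, -20615) = {7, 31}; no ℚ_7-point on the conic.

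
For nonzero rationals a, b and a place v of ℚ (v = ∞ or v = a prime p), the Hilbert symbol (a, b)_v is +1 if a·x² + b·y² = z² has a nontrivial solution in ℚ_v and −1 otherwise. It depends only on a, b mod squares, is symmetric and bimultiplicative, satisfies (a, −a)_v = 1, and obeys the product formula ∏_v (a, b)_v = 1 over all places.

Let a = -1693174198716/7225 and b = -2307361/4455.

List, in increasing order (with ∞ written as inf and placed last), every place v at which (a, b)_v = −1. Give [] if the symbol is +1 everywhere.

Mod squares: a ≡ -39, b ≡ -55. Check v ∈ {∞, 2, 3, 5, 7, 11, 13, 17, 31, 41}.
v=3: a=3^3·(≡2), b=3^-4·(≡2) mod 3; (2|3)=-1, (2|3)=-1; (−1)^{3·-4·1}·(-1)^-4·(-1)^3 = -1.
v=7: a=7^2·(≡5), b=7^4·(≡4) mod 7; (5|7)=-1, (4|7)=+1; (−1)^{2·4·3}·(-1)^4·(+1)^2 = +1.
v=2: v_2(a)=2, v_2(b)=0; units ≡ 1, 1 (mod 8); ε·ε+αω+βω = 0·0+2·0+0·0 ≡ 0  ⇒  (a,b)_2 = +1.
v=11: a=11^4·(≡9), b=11^-1·(≡6) mod 11; (9|11)=+1, (6|11)=-1; (−1)^{4·-1·5}·(+1)^-1·(-1)^4 = +1.
v=∞: -39 < 0 and -55 < 0  ⇒  (a,b)_∞ = -1.
v=13: a=13^1·(≡4), b=13^0·(≡1) mod 13; (4|13)=+1, (1|13)=+1; (−1)^{1·0·6}·(+1)^0·(+1)^1 = +1.
v=31: a=31^0·(≡12), b=31^2·(≡5) mod 31; (12|31)=-1, (5|31)=+1; (−1)^{0·2·15}·(-1)^2·(+1)^0 = +1.
v=41: a=41^2·(≡10), b=41^0·(≡12) mod 41; (10|41)=+1, (12|41)=-1; (−1)^{2·0·20}·(+1)^0·(-1)^2 = +1.
v=17: a=17^-2·(≡14), b=17^0·(≡15) mod 17; (14|17)=-1, (15|17)=+1; (−1)^{-2·0·8}·(-1)^0·(+1)^-2 = +1.
v=5: a=5^-2·(≡1), b=5^-1·(≡4) mod 5; (1|5)=+1, (4|5)=+1; (−1)^{-2·-1·2}·(+1)^-1·(+1)^-2 = +1.
(-39, -55 / ℚ) ramifies at {3, ∞}: a division algebra.

[3, inf]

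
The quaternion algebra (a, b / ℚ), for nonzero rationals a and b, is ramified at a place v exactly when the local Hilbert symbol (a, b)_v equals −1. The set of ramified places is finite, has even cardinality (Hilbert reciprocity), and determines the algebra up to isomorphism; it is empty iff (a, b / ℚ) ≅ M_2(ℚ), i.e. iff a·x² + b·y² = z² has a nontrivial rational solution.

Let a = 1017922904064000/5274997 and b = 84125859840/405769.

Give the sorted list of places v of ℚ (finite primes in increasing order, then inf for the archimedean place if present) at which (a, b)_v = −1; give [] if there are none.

Mod squares: a ≡ 61295, b ≡ 4715. Check v ∈ {∞, 2, 3, 5, 7, 11, 13, 23, 41}.
v=7: a=7^-4·(≡3), b=7^-4·(≡1) mod 7; (3|7)=-1, (1|7)=+1; (−1)^{-4·-4·3}·(-1)^-4·(+1)^-4 = +1.
v=2: v_2(a)=16, v_2(b)=14; units ≡ 7, 3 (mod 8); ε·ε+αω+βω = 1·1+16·1+14·0 ≡ 1  ⇒  (a,b)_2 = -1.
v=3: a=3^2·(≡2), b=3^2·(≡2) mod 3; (2|3)=-1, (2|3)=-1; (−1)^{2·2·1}·(-1)^2·(-1)^2 = +1.
v=11: a=11^4·(≡9), b=11^2·(≡7) mod 11; (9|11)=+1, (7|11)=-1; (−1)^{4·2·5}·(+1)^2·(-1)^4 = +1.
v=13: a=13^-3·(≡10), b=13^-2·(≡1) mod 13; (10|13)=+1, (1|13)=+1; (−1)^{-3·-2·6}·(+1)^-2·(+1)^-3 = +1.
v=41: a=41^1·(≡13), b=41^1·(≡1) mod 41; (13|41)=-1, (1|41)=+1; (−1)^{1·1·20}·(-1)^1·(+1)^1 = -1.
v=∞: 61295 > 0 and 4715 > 0  ⇒  (a,b)_∞ = +1.
v=23: a=23^1·(≡7), b=23^1·(≡11) mod 23; (7|23)=-1, (11|23)=-1; (−1)^{1·1·11}·(-1)^1·(-1)^1 = -1.
v=5: a=5^3·(≡1), b=5^1·(≡2) mod 5; (1|5)=+1, (2|5)=-1; (−1)^{3·1·2}·(+1)^1·(-1)^3 = -1.
|Ram(61295, 4715)| = 4, even; anisotropic at {2, 5, 23, 41}.

[2, 5, 23, 41]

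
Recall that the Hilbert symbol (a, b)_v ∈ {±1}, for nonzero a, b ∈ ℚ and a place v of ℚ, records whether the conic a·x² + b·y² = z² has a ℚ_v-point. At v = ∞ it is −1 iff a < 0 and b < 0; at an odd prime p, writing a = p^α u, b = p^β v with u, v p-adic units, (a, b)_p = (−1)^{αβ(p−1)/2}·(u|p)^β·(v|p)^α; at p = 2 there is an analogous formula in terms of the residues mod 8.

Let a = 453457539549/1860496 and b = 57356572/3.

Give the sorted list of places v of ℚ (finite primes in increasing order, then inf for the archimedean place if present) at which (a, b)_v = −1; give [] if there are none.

(a, b) ≡ (2331629, 254541) mod (ℚ^×)²; places V = {2, 3, 7, 11, 13, 17, 23, 29, 31, 37, 41, 53, ∞}.
(a,b)_37: α=1, u≡14; β=0, v≡20 (mod 37); (14|37)=-1, (20|37)=-1; sign (−1)^0·-1^0·-1^1 = -1.
(a,b)_29: α=1, u≡4; β=0, v≡8 (mod 29); (4|29)=+1, (8|29)=-1; sign (−1)^0·+1^0·-1^1 = -1.
(a,b)_53: α=1, u≡22; β=0, v≡26 (mod 53); (22|53)=-1, (26|53)=-1; sign (−1)^0·-1^0·-1^1 = -1.
(a,b)_∞: sgn(2331629)=+, sgn(254541)=+, so +1.
(a,b)_3: α=4, u≡2; β=-1, v≡1 (mod 3); (2|3)=-1, (1|3)=+1; sign (−1)^0·-1^-1·+1^4 = -1.
(a,b)_13: α=0, u≡1; β=2, v≡12 (mod 13); (1|13)=+1, (12|13)=+1; sign (−1)^0·+1^2·+1^0 = +1.
(a,b)_17: α=0, u≡6; β=1, v≡15 (mod 17); (6|17)=-1, (15|17)=+1; sign (−1)^0·-1^1·+1^0 = -1.
(a,b)_2: α=-4, β=2; u≡5, v≡5 (mod 8); ε(u)ε(v)=0·0, αω(v)=-4·1, βω(u)=2·1; sum ≡ 0  ⇒  +1.
(a,b)_41: α=1, u≡23; β=0, v≡38 (mod 41); (23|41)=+1, (38|41)=-1; sign (−1)^0·+1^0·-1^1 = -1.
(a,b)_11: α=-2, u≡4; β=0, v≡3 (mod 11); (4|11)=+1, (3|11)=+1; sign (−1)^0·+1^0·+1^-2 = +1.
(a,b)_7: α=4, u≡3; β=1, v≡3 (mod 7); (3|7)=-1, (3|7)=-1; sign (−1)^0·-1^1·-1^4 = -1.
(a,b)_23: α=0, u≡6; β=1, v≡4 (mod 23); (6|23)=+1, (4|23)=+1; sign (−1)^0·+1^1·+1^0 = +1.
(a,b)_31: α=-2, u≡29; β=1, v≡13 (mod 31); (29|31)=-1, (13|31)=-1; sign (−1)^0·-1^1·-1^-2 = -1.
Ram(2331629, 254541) = {3, 7, 17, 29, 31, 37, 41, 53}; no ℚ_3-point on the conic.

[3, 7, 17, 29, 31, 37, 41, 53]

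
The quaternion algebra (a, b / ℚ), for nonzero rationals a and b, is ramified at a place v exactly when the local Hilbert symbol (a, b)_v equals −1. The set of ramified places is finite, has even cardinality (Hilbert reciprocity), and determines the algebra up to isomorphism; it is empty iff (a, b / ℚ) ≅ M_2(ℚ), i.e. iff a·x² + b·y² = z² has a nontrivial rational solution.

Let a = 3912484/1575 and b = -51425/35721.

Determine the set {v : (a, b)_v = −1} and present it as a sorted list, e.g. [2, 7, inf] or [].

[2, 17]

Mod squares: a ≡ 7, b ≡ -17. Check v ∈ {∞, 2, 3, 5, 7, 11, 17, 23, 43}.
v=5: a=5^-2·(≡3), b=5^2·(≡3) mod 5; (3|5)=-1, (3|5)=-1; (−1)^{-2·2·2}·(-1)^2·(-1)^-2 = +1.
v=2: v_2(a)=2, v_2(b)=0; units ≡ 7, 7 (mod 8); ε·ε+αω+βω = 1·1+2·0+0·0 ≡ 1  ⇒  (a,b)_2 = -1.
v=23: a=23^2·(≡20), b=23^0·(≡13) mod 23; (20|23)=-1, (13|23)=+1; (−1)^{2·0·11}·(-1)^0·(+1)^2 = +1.
v=3: a=3^-2·(≡1), b=3^-6·(≡1) mod 3; (1|3)=+1, (1|3)=+1; (−1)^{-2·-6·1}·(+1)^-6·(+1)^-2 = +1.
v=43: a=43^2·(≡29), b=43^0·(≡32) mod 43; (29|43)=-1, (32|43)=-1; (−1)^{2·0·21}·(-1)^0·(-1)^2 = +1.
v=∞: 7 > 0 and -17 < 0  ⇒  (a,b)_∞ = +1.
v=7: a=7^-1·(≡2), b=7^-2·(≡4) mod 7; (2|7)=+1, (4|7)=+1; (−1)^{-1·-2·3}·(+1)^-2·(+1)^-1 = +1.
v=17: a=17^0·(≡11), b=17^1·(≡13) mod 17; (11|17)=-1, (13|17)=+1; (−1)^{0·1·8}·(-1)^1·(+1)^0 = -1.
v=11: a=11^0·(≡2), b=11^2·(≡1) mod 11; (2|11)=-1, (1|11)=+1; (−1)^{0·2·5}·(-1)^2·(+1)^0 = +1.
Ram(7, -17) = {2, 17}; no ℚ_2-point on the conic.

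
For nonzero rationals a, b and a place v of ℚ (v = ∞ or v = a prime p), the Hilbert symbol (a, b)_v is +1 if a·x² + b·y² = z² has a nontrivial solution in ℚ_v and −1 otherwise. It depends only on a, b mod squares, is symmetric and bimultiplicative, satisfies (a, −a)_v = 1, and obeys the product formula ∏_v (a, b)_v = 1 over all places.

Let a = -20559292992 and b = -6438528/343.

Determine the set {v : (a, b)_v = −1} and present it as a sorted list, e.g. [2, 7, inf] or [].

(a, b) ≡ (-17, -966) mod (ℚ^×)²; places V = {2, 3, 7, 17, 23, ∞}.
(a,b)_∞: sgn(-17)=−, sgn(-966)=−, so -1.
(a,b)_7: α=2, u≡2; β=-3, v≡2 (mod 7); (2|7)=+1, (2|7)=+1; sign (−1)^0·+1^-3·+1^2 = +1.
(a,b)_3: α=6, u≡1; β=7, v≡2 (mod 3); (1|3)=+1, (2|3)=-1; sign (−1)^0·+1^7·-1^6 = +1.
(a,b)_17: α=1, u≡15; β=0, v≡6 (mod 17); (15|17)=+1, (6|17)=-1; sign (−1)^0·+1^0·-1^1 = -1.
(a,b)_23: α=2, u≡9; β=1, v≡13 (mod 23); (9|23)=+1, (13|23)=+1; sign (−1)^0·+1^1·+1^2 = +1.
(a,b)_2: α=6, β=7; u≡7, v≡5 (mod 8); ε(u)ε(v)=1·0, αω(v)=6·1, βω(u)=7·0; sum ≡ 0  ⇒  +1.
(-17, -966 / ℚ) ramifies at {17, ∞}: a division algebra.

[17, inf]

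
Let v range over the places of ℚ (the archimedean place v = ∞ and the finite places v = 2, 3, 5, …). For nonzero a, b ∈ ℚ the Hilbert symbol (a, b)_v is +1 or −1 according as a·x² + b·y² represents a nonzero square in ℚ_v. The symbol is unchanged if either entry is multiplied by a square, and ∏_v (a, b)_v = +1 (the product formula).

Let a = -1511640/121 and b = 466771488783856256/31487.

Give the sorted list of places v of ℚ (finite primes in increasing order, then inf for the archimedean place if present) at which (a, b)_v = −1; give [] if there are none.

(a, b) ≡ (-41990, 22678) mod (ℚ^×)²; places V = {2, 3, 5, 7, 11, 13, 17, 19, 23, 29, 37, ∞}.
(a,b)_13: α=1, u≡11; β=4, v≡2 (mod 13); (11|13)=-1, (2|13)=-1; sign (−1)^0·-1^4·-1^1 = -1.
(a,b)_29: α=0, u≡26; β=1, v≡23 (mod 29); (26|29)=-1, (23|29)=+1; sign (−1)^0·-1^1·+1^0 = -1.
(a,b)_37: α=0, u≡18; β=-2, v≡11 (mod 37); (18|37)=-1, (11|37)=+1; sign (−1)^0·-1^-2·+1^0 = +1.
(a,b)_5: α=1, u≡2; β=0, v≡3 (mod 5); (2|5)=-1, (3|5)=-1; sign (−1)^0·-1^0·-1^1 = -1.
(a,b)_2: α=3, β=7; u≡5, v≡3 (mod 8); ε(u)ε(v)=0·1, αω(v)=3·1, βω(u)=7·1; sum ≡ 0  ⇒  +1.
(a,b)_17: α=1, u≡12; β=1, v≡4 (mod 17); (12|17)=-1, (4|17)=+1; sign (−1)^0·-1^1·+1^1 = -1.
(a,b)_7: α=0, u≡5; β=2, v≡5 (mod 7); (5|7)=-1, (5|7)=-1; sign (−1)^0·-1^2·-1^0 = +1.
(a,b)_3: α=2, u≡1; β=0, v≡1 (mod 3); (1|3)=+1, (1|3)=+1; sign (−1)^0·+1^0·+1^2 = +1.
(a,b)_11: α=-2, u≡2; β=4, v≡8 (mod 11); (2|11)=-1, (8|11)=-1; sign (−1)^0·-1^4·-1^-2 = +1.
(a,b)_23: α=0, u≡2; β=-1, v≡10 (mod 23); (2|23)=+1, (10|23)=-1; sign (−1)^0·+1^-1·-1^0 = +1.
(a,b)_∞: sgn(-41990)=−, sgn(22678)=+, so +1.
(a,b)_19: α=1, u≡18; β=2, v≡16 (mod 19); (18|19)=-1, (16|19)=+1; sign (−1)^0·-1^2·+1^1 = +1.
(-41990, 22678 / ℚ) ramifies at {5, 13, 17, 29}: a division algebra.

[5, 13, 17, 29]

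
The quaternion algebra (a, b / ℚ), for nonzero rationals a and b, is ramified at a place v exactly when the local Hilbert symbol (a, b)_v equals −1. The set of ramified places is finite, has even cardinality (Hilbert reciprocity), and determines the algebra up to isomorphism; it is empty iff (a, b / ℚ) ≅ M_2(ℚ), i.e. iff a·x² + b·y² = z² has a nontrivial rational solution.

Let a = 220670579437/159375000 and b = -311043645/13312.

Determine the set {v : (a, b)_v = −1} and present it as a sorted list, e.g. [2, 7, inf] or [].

[2, 3, 7, 13, 17, 19]

Mod squares: a ≡ 13566, b ≡ -36465. Check v ∈ {∞, 2, 3, 5, 7, 11, 13, 17, 19, 23, 37}.
v=13: a=13^0·(≡7), b=13^-1·(≡1) mod 13; (7|13)=-1, (1|13)=+1; (−1)^{0·-1·6}·(-1)^-1·(+1)^0 = -1.
v=19: a=19^1·(≡16), b=19^0·(≡14) mod 19; (16|19)=+1, (14|19)=-1; (−1)^{1·0·9}·(+1)^0·(-1)^1 = -1.
v=3: a=3^-1·(≡1), b=3^5·(≡1) mod 3; (1|3)=+1, (1|3)=+1; (−1)^{-1·5·1}·(+1)^5·(+1)^-1 = -1.
v=11: a=11^2·(≡4), b=11^1·(≡2) mod 11; (4|11)=+1, (2|11)=-1; (−1)^{2·1·5}·(+1)^1·(-1)^2 = +1.
v=5: a=5^-8·(≡4), b=5^1·(≡3) mod 5; (4|5)=+1, (3|5)=-1; (−1)^{-8·1·2}·(+1)^1·(-1)^-8 = +1.
v=2: v_2(a)=-3, v_2(b)=-10; units ≡ 7, 7 (mod 8); ε·ε+αω+βω = 1·1+-3·0+-10·0 ≡ 1  ⇒  (a,b)_2 = -1.
v=37: a=37^0·(≡22), b=37^2·(≡17) mod 37; (22|37)=-1, (17|37)=-1; (−1)^{0·2·18}·(-1)^2·(-1)^0 = +1.
v=7: a=7^3·(≡6), b=7^0·(≡5) mod 7; (6|7)=-1, (5|7)=-1; (−1)^{3·0·3}·(-1)^0·(-1)^3 = -1.
v=∞: 13566 > 0 and -36465 < 0  ⇒  (a,b)_∞ = +1.
v=17: a=17^-1·(≡15), b=17^1·(≡7) mod 17; (15|17)=+1, (7|17)=-1; (−1)^{-1·1·8}·(+1)^1·(-1)^-1 = -1.
v=23: a=23^4·(≡11), b=23^0·(≡8) mod 23; (11|23)=-1, (8|23)=+1; (−1)^{4·0·11}·(-1)^0·(+1)^4 = +1.
|Ram(13566, -36465)| = 6, even; anisotropic at {2, 3, 7, 13, 17, 19}.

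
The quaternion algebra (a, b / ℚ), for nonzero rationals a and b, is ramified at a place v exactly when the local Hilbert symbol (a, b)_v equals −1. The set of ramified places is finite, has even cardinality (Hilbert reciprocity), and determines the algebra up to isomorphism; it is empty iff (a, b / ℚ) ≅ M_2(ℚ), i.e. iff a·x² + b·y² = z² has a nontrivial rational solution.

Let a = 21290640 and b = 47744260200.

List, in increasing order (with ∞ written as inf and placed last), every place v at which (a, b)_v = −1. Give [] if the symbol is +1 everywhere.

[5, 13]

Mod squares: a ≡ 1330665, b ≡ 100282. Check v ∈ {∞, 2, 3, 5, 7, 13, 19, 23, 29}.
v=3: a=3^1·(≡2), b=3^2·(≡1) mod 3; (2|3)=-1, (1|3)=+1; (−1)^{1·2·1}·(-1)^2·(+1)^1 = +1.
v=∞: 1330665 > 0 and 100282 > 0  ⇒  (a,b)_∞ = +1.
v=29: a=29^1·(≡25), b=29^1·(≡20) mod 29; (25|29)=+1, (20|29)=+1; (−1)^{1·1·14}·(+1)^1·(+1)^1 = +1.
v=13: a=13^0·(≡7), b=13^1·(≡5) mod 13; (7|13)=-1, (5|13)=-1; (−1)^{0·1·6}·(-1)^1·(-1)^0 = -1.
v=7: a=7^1·(≡6), b=7^1·(≡1) mod 7; (6|7)=-1, (1|7)=+1; (−1)^{1·1·3}·(-1)^1·(+1)^1 = +1.
v=2: v_2(a)=4, v_2(b)=3; units ≡ 1, 5 (mod 8); ε·ε+αω+βω = 0·0+4·1+3·0 ≡ 0  ⇒  (a,b)_2 = +1.
v=5: a=5^1·(≡3), b=5^2·(≡3) mod 5; (3|5)=-1, (3|5)=-1; (−1)^{1·2·2}·(-1)^2·(-1)^1 = -1.
v=19: a=19^1·(≡16), b=19^1·(≡8) mod 19; (16|19)=+1, (8|19)=-1; (−1)^{1·1·9}·(+1)^1·(-1)^1 = +1.
v=23: a=23^1·(≡22), b=23^2·(≡6) mod 23; (22|23)=-1, (6|23)=+1; (−1)^{1·2·11}·(-1)^2·(+1)^1 = +1.
|Ram(1330665, 100282)| = 2, even; anisotropic at {5, 13}.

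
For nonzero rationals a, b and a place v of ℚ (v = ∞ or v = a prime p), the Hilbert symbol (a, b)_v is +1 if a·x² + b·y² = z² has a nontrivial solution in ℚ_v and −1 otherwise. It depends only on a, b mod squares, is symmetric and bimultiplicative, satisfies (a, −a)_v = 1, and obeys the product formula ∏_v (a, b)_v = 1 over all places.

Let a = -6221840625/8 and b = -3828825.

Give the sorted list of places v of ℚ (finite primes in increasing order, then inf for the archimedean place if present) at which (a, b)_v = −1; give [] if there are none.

Mod squares: a ≡ -13090, b ≡ -17017. Check v ∈ {∞, 2, 3, 5, 7, 11, 13, 17}.
v=17: a=17^1·(≡10), b=17^1·(≡8) mod 17; (10|17)=-1, (8|17)=+1; (−1)^{1·1·8}·(-1)^1·(+1)^1 = -1.
v=∞: -13090 < 0 and -17017 < 0  ⇒  (a,b)_∞ = -1.
v=13: a=13^2·(≡3), b=13^1·(≡3) mod 13; (3|13)=+1, (3|13)=+1; (−1)^{2·1·6}·(+1)^1·(+1)^2 = +1.
v=3: a=3^2·(≡2), b=3^2·(≡2) mod 3; (2|3)=-1, (2|3)=-1; (−1)^{2·2·1}·(-1)^2·(-1)^2 = +1.
v=2: v_2(a)=-3, v_2(b)=0; units ≡ 7, 7 (mod 8); ε·ε+αω+βω = 1·1+-3·0+0·0 ≡ 1  ⇒  (a,b)_2 = -1.
v=5: a=5^5·(≡2), b=5^2·(≡2) mod 5; (2|5)=-1, (2|5)=-1; (−1)^{5·2·2}·(-1)^2·(-1)^5 = -1.
v=7: a=7^1·(≡5), b=7^1·(≡5) mod 7; (5|7)=-1, (5|7)=-1; (−1)^{1·1·3}·(-1)^1·(-1)^1 = -1.
v=11: a=11^1·(≡9), b=11^1·(≡9) mod 11; (9|11)=+1, (9|11)=+1; (−1)^{1·1·5}·(+1)^1·(+1)^1 = -1.
(-13090, -17017 / ℚ) ramifies at {2, 5, 7, 11, 17, ∞}: a division algebra.

[2, 5, 7, 11, 17, inf]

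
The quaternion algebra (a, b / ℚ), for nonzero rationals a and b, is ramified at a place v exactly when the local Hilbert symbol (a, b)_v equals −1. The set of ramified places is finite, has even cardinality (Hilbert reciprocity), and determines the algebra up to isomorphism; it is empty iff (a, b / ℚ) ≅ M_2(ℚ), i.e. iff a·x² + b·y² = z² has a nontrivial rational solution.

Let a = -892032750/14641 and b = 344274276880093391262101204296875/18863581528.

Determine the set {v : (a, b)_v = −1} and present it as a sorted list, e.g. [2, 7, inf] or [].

[11, 29, 31, 41]

(a, b) ≡ (-8990, 1034594) mod (ℚ^×)²; places V = {2, 3, 5, 7, 11, 29, 31, 37, 41, ∞}.
(a,b)_5: α=3, u≡3; β=8, v≡1 (mod 5); (3|5)=-1, (1|5)=+1; sign (−1)^0·-1^8·+1^3 = +1.
(a,b)_37: α=0, u≡21; β=1, v≡7 (mod 37); (21|37)=+1, (7|37)=+1; sign (−1)^0·+1^1·+1^0 = +1.
(a,b)_11: α=-4, u≡7; β=-9, v≡3 (mod 11); (7|11)=-1, (3|11)=+1; sign (−1)^0·-1^-9·+1^-4 = -1.
(a,b)_3: α=4, u≡1; β=14, v≡2 (mod 3); (1|3)=+1, (2|3)=-1; sign (−1)^0·+1^14·-1^4 = +1.
(a,b)_∞: sgn(-8990)=−, sgn(1034594)=+, so +1.
(a,b)_41: α=0, u≡17; β=1, v≡26 (mod 41); (17|41)=-1, (26|41)=-1; sign (−1)^0·-1^1·-1^0 = -1.
(a,b)_29: α=1, u≡22; β=4, v≡27 (mod 29); (22|29)=+1, (27|29)=-1; sign (−1)^0·+1^4·-1^1 = -1.
(a,b)_31: α=1, u≡28; β=3, v≡10 (mod 31); (28|31)=+1, (10|31)=+1; sign (−1)^1·+1^3·+1^1 = -1.
(a,b)_2: α=1, β=-3; u≡1, v≡1 (mod 8); ε(u)ε(v)=0·0, αω(v)=1·0, βω(u)=-3·0; sum ≡ 0  ⇒  +1.
(a,b)_7: α=2, u≡6; β=8, v≡2 (mod 7); (6|7)=-1, (2|7)=+1; sign (−1)^0·-1^8·+1^2 = +1.
(-8990, 1034594 / ℚ) ramifies at {11, 29, 31, 41}: a division algebra.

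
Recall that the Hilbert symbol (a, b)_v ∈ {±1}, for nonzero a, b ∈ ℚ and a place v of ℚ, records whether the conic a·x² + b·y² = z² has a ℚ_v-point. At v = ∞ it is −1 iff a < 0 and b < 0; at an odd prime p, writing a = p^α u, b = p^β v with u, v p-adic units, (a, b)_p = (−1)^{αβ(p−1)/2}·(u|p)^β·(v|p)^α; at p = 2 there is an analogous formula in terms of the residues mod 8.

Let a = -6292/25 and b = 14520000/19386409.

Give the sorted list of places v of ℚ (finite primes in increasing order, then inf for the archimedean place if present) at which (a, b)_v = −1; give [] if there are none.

[2, 3]

(a, b) ≡ (-13, 3) mod (ℚ^×)²; places V = {2, 3, 5, 7, 11, 13, 17, 37, ∞}.
(a,b)_13: α=1, u≡3; β=0, v≡9 (mod 13); (3|13)=+1, (9|13)=+1; sign (−1)^0·+1^0·+1^1 = +1.
(a,b)_17: α=0, u≡4; β=-2, v≡6 (mod 17); (4|17)=+1, (6|17)=-1; sign (−1)^0·+1^-2·-1^0 = +1.
(a,b)_2: α=2, β=6; u≡3, v≡3 (mod 8); ε(u)ε(v)=1·1, αω(v)=2·1, βω(u)=6·1; sum ≡ 1  ⇒  -1.
(a,b)_7: α=0, u≡2; β=-2, v≡5 (mod 7); (2|7)=+1, (5|7)=-1; sign (−1)^0·+1^-2·-1^0 = +1.
(a,b)_3: α=0, u≡2; β=1, v≡1 (mod 3); (2|3)=-1, (1|3)=+1; sign (−1)^0·-1^1·+1^0 = -1.
(a,b)_5: α=-2, u≡3; β=4, v≡3 (mod 5); (3|5)=-1, (3|5)=-1; sign (−1)^0·-1^4·-1^-2 = +1.
(a,b)_37: α=0, u≡31; β=-2, v≡28 (mod 37); (31|37)=-1, (28|37)=+1; sign (−1)^0·-1^-2·+1^0 = +1.
(a,b)_11: α=2, u≡1; β=2, v≡5 (mod 11); (1|11)=+1, (5|11)=+1; sign (−1)^0·+1^2·+1^2 = +1.
(a,b)_∞: sgn(-13)=−, sgn(3)=+, so +1.
Ram(-13, 3) = {2, 3}; no ℚ_2-point on the conic.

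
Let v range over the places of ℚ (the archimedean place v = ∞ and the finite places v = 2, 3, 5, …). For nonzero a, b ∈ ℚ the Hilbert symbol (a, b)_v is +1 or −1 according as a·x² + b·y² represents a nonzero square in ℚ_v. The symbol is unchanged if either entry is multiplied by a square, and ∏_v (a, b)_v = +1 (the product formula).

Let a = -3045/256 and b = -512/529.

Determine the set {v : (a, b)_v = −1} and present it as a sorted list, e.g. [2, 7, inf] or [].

[5, 7, 29, inf]

Mod squares: a ≡ -3045, b ≡ -2. Check v ∈ {∞, 2, 3, 5, 7, 23, 29}.
v=2: v_2(a)=-8, v_2(b)=9; units ≡ 3, 7 (mod 8); ε·ε+αω+βω = 1·1+-8·0+9·1 ≡ 0  ⇒  (a,b)_2 = +1.
v=3: a=3^1·(≡2), b=3^0·(≡1) mod 3; (2|3)=-1, (1|3)=+1; (−1)^{1·0·1}·(-1)^0·(+1)^1 = +1.
v=23: a=23^0·(≡20), b=23^-2·(≡17) mod 23; (20|23)=-1, (17|23)=-1; (−1)^{0·-2·11}·(-1)^-2·(-1)^0 = +1.
v=7: a=7^1·(≡5), b=7^0·(≡5) mod 7; (5|7)=-1, (5|7)=-1; (−1)^{1·0·3}·(-1)^0·(-1)^1 = -1.
v=5: a=5^1·(≡1), b=5^0·(≡2) mod 5; (1|5)=+1, (2|5)=-1; (−1)^{1·0·2}·(+1)^0·(-1)^1 = -1.
v=29: a=29^1·(≡21), b=29^0·(≡18) mod 29; (21|29)=-1, (18|29)=-1; (−1)^{1·0·14}·(-1)^0·(-1)^1 = -1.
v=∞: -3045 < 0 and -2 < 0  ⇒  (a,b)_∞ = -1.
|Ram(-3045, -2)| = 4, even; anisotropic at {5, 7, 29, ∞}.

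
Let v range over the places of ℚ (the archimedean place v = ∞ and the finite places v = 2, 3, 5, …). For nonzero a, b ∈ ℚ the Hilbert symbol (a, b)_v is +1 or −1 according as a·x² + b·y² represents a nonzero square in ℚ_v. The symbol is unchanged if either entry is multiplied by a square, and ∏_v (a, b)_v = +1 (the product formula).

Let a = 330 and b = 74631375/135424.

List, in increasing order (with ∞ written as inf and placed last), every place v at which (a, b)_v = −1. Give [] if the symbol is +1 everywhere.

[3, 13]

Mod squares: a ≡ 330, b ≡ 455. Check v ∈ {∞, 2, 3, 5, 7, 11, 13, 23}.
v=∞: 330 > 0 and 455 > 0  ⇒  (a,b)_∞ = +1.
v=2: v_2(a)=1, v_2(b)=-8; units ≡ 5, 7 (mod 8); ε·ε+αω+βω = 0·1+1·0+-8·1 ≡ 0  ⇒  (a,b)_2 = +1.
v=13: a=13^0·(≡5), b=13^1·(≡12) mod 13; (5|13)=-1, (12|13)=+1; (−1)^{0·1·6}·(-1)^1·(+1)^0 = -1.
v=5: a=5^1·(≡1), b=5^3·(≡4) mod 5; (1|5)=+1, (4|5)=+1; (−1)^{1·3·2}·(+1)^3·(+1)^1 = +1.
v=7: a=7^0·(≡1), b=7^1·(≡1) mod 7; (1|7)=+1, (1|7)=+1; (−1)^{0·1·3}·(+1)^1·(+1)^0 = +1.
v=23: a=23^0·(≡8), b=23^-2·(≡3) mod 23; (8|23)=+1, (3|23)=+1; (−1)^{0·-2·11}·(+1)^-2·(+1)^0 = +1.
v=11: a=11^1·(≡8), b=11^0·(≡9) mod 11; (8|11)=-1, (9|11)=+1; (−1)^{1·0·5}·(-1)^0·(+1)^1 = +1.
v=3: a=3^1·(≡2), b=3^8·(≡2) mod 3; (2|3)=-1, (2|3)=-1; (−1)^{1·8·1}·(-1)^8·(-1)^1 = -1.
Ram(330, 455) = {3, 13}; no ℚ_3-point on the conic.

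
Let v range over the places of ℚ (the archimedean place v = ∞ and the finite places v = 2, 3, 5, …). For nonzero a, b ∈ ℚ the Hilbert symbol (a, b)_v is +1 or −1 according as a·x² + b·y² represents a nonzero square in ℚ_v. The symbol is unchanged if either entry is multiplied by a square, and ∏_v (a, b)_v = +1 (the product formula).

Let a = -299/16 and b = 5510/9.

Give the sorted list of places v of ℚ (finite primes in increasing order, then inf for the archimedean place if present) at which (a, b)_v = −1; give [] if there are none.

[2, 13]

(a, b) ≡ (-299, 5510) mod (ℚ^×)²; places V = {2, 3, 5, 13, 19, 23, 29, ∞}.
(a,b)_23: α=1, u≡15; β=0, v≡4 (mod 23); (15|23)=-1, (4|23)=+1; sign (−1)^0·-1^0·+1^1 = +1.
(a,b)_3: α=0, u≡1; β=-2, v≡2 (mod 3); (1|3)=+1, (2|3)=-1; sign (−1)^0·+1^-2·-1^0 = +1.
(a,b)_∞: sgn(-299)=−, sgn(5510)=+, so +1.
(a,b)_2: α=-4, β=1; u≡5, v≡3 (mod 8); ε(u)ε(v)=0·1, αω(v)=-4·1, βω(u)=1·1; sum ≡ 1  ⇒  -1.
(a,b)_29: α=0, u≡23; β=1, v≡5 (mod 29); (23|29)=+1, (5|29)=+1; sign (−1)^0·+1^1·+1^0 = +1.
(a,b)_5: α=0, u≡1; β=1, v≡3 (mod 5); (1|5)=+1, (3|5)=-1; sign (−1)^0·+1^1·-1^0 = +1.
(a,b)_19: α=0, u≡11; β=1, v≡9 (mod 19); (11|19)=+1, (9|19)=+1; sign (−1)^0·+1^1·+1^0 = +1.
(a,b)_13: α=1, u≡1; β=0, v≡7 (mod 13); (1|13)=+1, (7|13)=-1; sign (−1)^0·+1^0·-1^1 = -1.
(-299, 5510 / ℚ) ramifies at {2, 13}: a division algebra.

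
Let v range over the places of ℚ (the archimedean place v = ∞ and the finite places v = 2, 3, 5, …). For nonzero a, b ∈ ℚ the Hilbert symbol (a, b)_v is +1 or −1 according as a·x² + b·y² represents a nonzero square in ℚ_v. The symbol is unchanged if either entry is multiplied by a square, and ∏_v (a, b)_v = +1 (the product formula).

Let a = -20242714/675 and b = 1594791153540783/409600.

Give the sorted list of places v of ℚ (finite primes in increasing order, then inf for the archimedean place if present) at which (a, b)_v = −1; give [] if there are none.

(a, b) ≡ (-318, 23) mod (ℚ^×)²; places V = {2, 3, 5, 11, 19, 23, 53, ∞}.
(a,b)_19: α=2, u≡9; β=0, v≡5 (mod 19); (9|19)=+1, (5|19)=+1; sign (−1)^0·+1^0·+1^2 = +1.
(a,b)_∞: sgn(-318)=−, sgn(23)=+, so +1.
(a,b)_5: α=-2, u≡3; β=-2, v≡2 (mod 5); (3|5)=-1, (2|5)=-1; sign (−1)^0·-1^-2·-1^-2 = +1.
(a,b)_11: α=0, u≡9; β=2, v≡3 (mod 11); (9|11)=+1, (3|11)=+1; sign (−1)^0·+1^2·+1^0 = +1.
(a,b)_23: α=2, u≡18; β=5, v≡18 (mod 23); (18|23)=+1, (18|23)=+1; sign (−1)^0·+1^5·+1^2 = +1.
(a,b)_53: α=1, u≡9; β=2, v≡41 (mod 53); (9|53)=+1, (41|53)=-1; sign (−1)^0·+1^2·-1^1 = -1.
(a,b)_3: α=-3, u≡2; β=6, v≡2 (mod 3); (2|3)=-1, (2|3)=-1; sign (−1)^0·-1^6·-1^-3 = -1.
(a,b)_2: α=1, β=-14; u≡1, v≡7 (mod 8); ε(u)ε(v)=0·1, αω(v)=1·0, βω(u)=-14·0; sum ≡ 0  ⇒  +1.
|Ram(-318, 23)| = 2, even; anisotropic at {3, 53}.

[3, 53]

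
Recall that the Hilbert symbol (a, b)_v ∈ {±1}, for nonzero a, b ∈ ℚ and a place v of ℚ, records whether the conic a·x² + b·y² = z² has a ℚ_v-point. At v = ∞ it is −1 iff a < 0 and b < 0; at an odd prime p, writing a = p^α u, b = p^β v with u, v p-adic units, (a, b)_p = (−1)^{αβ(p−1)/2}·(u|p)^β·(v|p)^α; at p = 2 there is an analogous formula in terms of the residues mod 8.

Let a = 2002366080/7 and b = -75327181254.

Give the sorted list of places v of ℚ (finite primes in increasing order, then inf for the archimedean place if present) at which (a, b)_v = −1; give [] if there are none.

[3, 17]

(a, b) ≡ (1190, -6) mod (ℚ^×)²; places V = {2, 3, 5, 7, 11, 13, 17, ∞}.
(a,b)_17: α=1, u≡13; β=2, v≡3 (mod 17); (13|17)=+1, (3|17)=-1; sign (−1)^0·+1^2·-1^1 = -1.
(a,b)_7: α=-1, u≡1; β=0, v≡4 (mod 7); (1|7)=+1, (4|7)=+1; sign (−1)^0·+1^0·+1^-1 = +1.
(a,b)_13: α=2, u≡6; β=6, v≡7 (mod 13); (6|13)=-1, (7|13)=-1; sign (−1)^0·-1^6·-1^2 = +1.
(a,b)_5: α=1, u≡3; β=0, v≡1 (mod 5); (3|5)=-1, (1|5)=+1; sign (−1)^0·-1^0·+1^1 = +1.
(a,b)_11: α=2, u≡2; β=0, v≡5 (mod 11); (2|11)=-1, (5|11)=+1; sign (−1)^0·-1^0·+1^2 = +1.
(a,b)_3: α=2, u≡2; β=3, v≡1 (mod 3); (2|3)=-1, (1|3)=+1; sign (−1)^0·-1^3·+1^2 = -1.
(a,b)_2: α=7, β=1; u≡3, v≡5 (mod 8); ε(u)ε(v)=1·0, αω(v)=7·1, βω(u)=1·1; sum ≡ 0  ⇒  +1.
(a,b)_∞: sgn(1190)=+, sgn(-6)=−, so +1.
Ram(1190, -6) = {3, 17}; no ℚ_3-point on the conic.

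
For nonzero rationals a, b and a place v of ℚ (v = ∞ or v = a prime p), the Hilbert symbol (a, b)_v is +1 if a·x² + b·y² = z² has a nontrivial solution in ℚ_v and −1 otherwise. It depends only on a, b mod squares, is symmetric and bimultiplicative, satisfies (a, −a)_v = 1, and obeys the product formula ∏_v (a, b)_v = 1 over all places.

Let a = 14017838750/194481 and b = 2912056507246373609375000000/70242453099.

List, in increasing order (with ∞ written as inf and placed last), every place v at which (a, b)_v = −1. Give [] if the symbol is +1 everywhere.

Mod squares: a ≡ 42398, b ≡ 589589. Check v ∈ {∞, 2, 3, 5, 7, 11, 13, 17, 19, 23, 29, 31, 43}.
v=2: v_2(a)=1, v_2(b)=6; units ≡ 7, 5 (mod 8); ε·ε+αω+βω = 1·0+1·1+6·0 ≡ 1  ⇒  (a,b)_2 = -1.
v=3: a=3^-4·(≡2), b=3^-8·(≡2) mod 3; (2|3)=-1, (2|3)=-1; (−1)^{-4·-8·1}·(-1)^-8·(-1)^-4 = +1.
v=11: a=11^0·(≡3), b=11^3·(≡2) mod 11; (3|11)=+1, (2|11)=-1; (−1)^{0·3·5}·(+1)^3·(-1)^0 = +1.
v=13: a=13^0·(≡6), b=13^-1·(≡3) mod 13; (6|13)=-1, (3|13)=+1; (−1)^{0·-1·6}·(-1)^-1·(+1)^0 = -1.
v=23: a=23^2·(≡8), b=23^2·(≡22) mod 23; (8|23)=+1, (22|23)=-1; (−1)^{2·2·11}·(+1)^2·(-1)^2 = +1.
v=∞: 42398 > 0 and 589589 > 0  ⇒  (a,b)_∞ = +1.
v=5: a=5^4·(≡2), b=5^12·(≡1) mod 5; (2|5)=-1, (1|5)=+1; (−1)^{4·12·2}·(-1)^12·(+1)^4 = +1.
v=29: a=29^1·(≡18), b=29^2·(≡14) mod 29; (18|29)=-1, (14|29)=-1; (−1)^{1·2·14}·(-1)^2·(-1)^1 = -1.
v=19: a=19^0·(≡1), b=19^1·(≡9) mod 19; (1|19)=+1, (9|19)=+1; (−1)^{0·1·9}·(+1)^1·(+1)^0 = +1.
v=43: a=43^1·(≡10), b=43^2·(≡41) mod 43; (10|43)=+1, (41|43)=+1; (−1)^{1·2·21}·(+1)^2·(+1)^1 = +1.
v=17: a=17^1·(≡6), b=17^2·(≡6) mod 17; (6|17)=-1, (6|17)=-1; (−1)^{1·2·8}·(-1)^2·(-1)^1 = -1.
v=7: a=7^-4·(≡5), b=7^-7·(≡3) mod 7; (5|7)=-1, (3|7)=-1; (−1)^{-4·-7·3}·(-1)^-7·(-1)^-4 = -1.
v=31: a=31^0·(≡22), b=31^1·(≡16) mod 31; (22|31)=-1, (16|31)=+1; (−1)^{0·1·15}·(-1)^1·(+1)^0 = -1.
(42398, 589589 / ℚ) ramifies at {2, 7, 13, 17, 29, 31}: a division algebra.

[2, 7, 13, 17, 29, 31]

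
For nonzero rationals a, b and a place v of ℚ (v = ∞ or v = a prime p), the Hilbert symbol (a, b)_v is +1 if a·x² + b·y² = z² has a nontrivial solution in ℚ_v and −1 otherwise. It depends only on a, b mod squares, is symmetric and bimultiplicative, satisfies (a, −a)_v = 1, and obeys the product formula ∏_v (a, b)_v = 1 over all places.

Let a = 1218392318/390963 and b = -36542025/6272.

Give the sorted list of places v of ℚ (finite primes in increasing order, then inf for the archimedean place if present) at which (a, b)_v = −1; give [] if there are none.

(a, b) ≡ (186, -2) mod (ℚ^×)²; places V = {2, 3, 5, 7, 11, 13, 19, 31, ∞}.
(a,b)_∞: sgn(186)=+, sgn(-2)=−, so +1.
(a,b)_19: α=-4, u≡3; β=0, v≡5 (mod 19); (3|19)=-1, (5|19)=+1; sign (−1)^0·-1^0·+1^-4 = +1.
(a,b)_2: α=1, β=-7; u≡5, v≡7 (mod 8); ε(u)ε(v)=0·1, αω(v)=1·0, βω(u)=-7·1; sum ≡ 1  ⇒  -1.
(a,b)_5: α=0, u≡1; β=2, v≡2 (mod 5); (1|5)=+1, (2|5)=-1; sign (−1)^0·+1^2·-1^0 = +1.
(a,b)_31: α=3, u≡30; β=2, v≡26 (mod 31); (30|31)=-1, (26|31)=-1; sign (−1)^0·-1^2·-1^3 = -1.
(a,b)_13: α=2, u≡12; β=2, v≡5 (mod 13); (12|13)=+1, (5|13)=-1; sign (−1)^0·+1^2·-1^2 = +1.
(a,b)_7: α=0, u≡4; β=-2, v≡6 (mod 7); (4|7)=+1, (6|7)=-1; sign (−1)^0·+1^-2·-1^0 = +1.
(a,b)_11: α=2, u≡2; β=0, v≡4 (mod 11); (2|11)=-1, (4|11)=+1; sign (−1)^0·-1^0·+1^2 = +1.
(a,b)_3: α=-1, u≡2; β=2, v≡1 (mod 3); (2|3)=-1, (1|3)=+1; sign (−1)^0·-1^2·+1^-1 = +1.
|Ram(186, -2)| = 2, even; anisotropic at {2, 31}.

[2, 31]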